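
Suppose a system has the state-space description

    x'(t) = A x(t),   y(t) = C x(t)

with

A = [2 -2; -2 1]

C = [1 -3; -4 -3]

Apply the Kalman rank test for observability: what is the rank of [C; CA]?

CA = [[8, -5], [-2, 5]]
Observability matrix O = [C; CA] = [[1, -3], [-4, -3], [8, -5], [-2, 5]]
Take the 2×2 submatrix of O formed by rows 1, 2: [[1, -3], [-4, -3]]. Its determinant is 1·(-3) - (-3)·(-4) = -3 - 12 = -15 ≠ 0.
So rank(O) ≥ 2; since O has 2 columns, rank(O) = 2.
rank(O) = 2 = n, so the pair (A, C) is completely observable.

2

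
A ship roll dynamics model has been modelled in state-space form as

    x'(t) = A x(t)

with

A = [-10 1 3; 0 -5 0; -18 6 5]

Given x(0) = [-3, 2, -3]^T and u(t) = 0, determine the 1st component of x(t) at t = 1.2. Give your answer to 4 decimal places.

1.4171

det(sI - A) = s^3 - (tr A)s^2 + (M11 + M22 + M33)s - det A, where Mii is the 2×2 principal minor of A obtained by deleting row i and column i.
tr A = (-10) + (-5) + 5 = -10; M11 = (-5)·5 - 0·6 = -25 - 0 = -25; M22 = (-10)·5 - 3·(-18) = -50 - (-54) = 4; M33 = (-10)·(-5) - 1·0 = 50 - 0 = 50; sum of minors = 29.
det A = (-10)·((-5)·5 - 0·6) - 1·(0·5 - 0·(-18)) + 3·(0·6 - (-5)·(-18)) = (-10)·(-25) - 1·0 + 3·(-90) = -20.
So p(s) = det(sI - A) = s^3 + 10s^2 + 29s + 20.
Rational-root test: any integer root divides 20. Testing small divisors, s = -1 works: p(-1) = -1 + 10 + (-29) + 20 = 0, so (s + 1) is a factor.
Dividing, p(s) = (s + 1)(s^2 + 9s + 20).
Factor s^2 + 9s + 20: two numbers with sum -9 and product 20 are -4 and -5, so s^2 + 9s + 20 = (s + 4)(s + 5).
Hence p(s) = (s + 1) (s + 4) (s + 5), with roots -5, -4, -1.
The eigenvalues -5, -4, -1 are distinct and real, so A is diagonalisable and x(t) = e^{At} x(0) = V diag(e^{λ_i t}) V^{-1} x(0), where the columns of V are the eigenvectors.
λ = -5: A - (-5)I = [[-5, 1, 3], [0, 0, 0], [-18, 6, 10]]. v must be orthogonal to every row; (row 1) × (row 3) = [-8, -4, -12], so take v_1 = [2, 1, 3]^T.
λ = -4: A - (-4)I = [[-6, 1, 3], [0, -1, 0], [-18, 6, 9]]. v must be orthogonal to every row; (row 1) × (row 2) = [3, 0, 6], so take v_2 = [1, 0, 2]^T.
λ = -1: A - (-1)I = [[-9, 1, 3], [0, -4, 0], [-18, 6, 6]]. v must be orthogonal to every row; (row 1) × (row 2) = [12, 0, 36], so take v_3 = [1, 0, 3]^T.
V = [v_1 v_2 v_3] = [[2, 1, 1], [1, 0, 0], [3, 2, 3]] has det V = -1, so V^{-1} = adj(V)/det V = [[0, 1, 0], [3, -3, -1], [-2, 1, 1]].
Modal coordinates z(0) = V^{-1} x(0): 0·(-3) + 1·2 + 0·(-3) = 2; 3·(-3) + (-3)·2 + (-1)·(-3) = -12; (-2)·(-3) + 1·2 + 1·(-3) = 5; so z(0) = [2, -12, 5]^T.
x_1(t) = Σ_i (v_i)_1 · z_i(0) · e^{λ_i t} (row 1 of V times the modal terms).
x_1(1.2) = 2·2·e^{-5·1.2} + 1·(-12)·e^{-4·1.2} + 1·5·e^{-1·1.2} = 4·0.002479 + (-12)·0.008230 + 5·0.301194 = 1.4171.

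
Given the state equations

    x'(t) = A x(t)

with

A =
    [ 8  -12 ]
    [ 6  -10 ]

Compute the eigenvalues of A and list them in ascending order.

-4, 2

det(sI - A) = s^2 - (tr A)s + det A, with tr A = 8 + (-10) = -2 and det A = 8·(-10) - (-12)·6 = -80 - (-72) = -8.
So p(s) = det(sI - A) = s^2 + 2s - 8.
Factor s^2 + 2s - 8: two numbers with sum -2 and product -8 are 2 and -4, so s^2 + 2s - 8 = (s - 2)(s + 4).
Hence p(s) = (s - 2) (s + 4), with roots -4, 2.
At least one eigenvalue has non-negative real part, so the system is not asymptotically stable.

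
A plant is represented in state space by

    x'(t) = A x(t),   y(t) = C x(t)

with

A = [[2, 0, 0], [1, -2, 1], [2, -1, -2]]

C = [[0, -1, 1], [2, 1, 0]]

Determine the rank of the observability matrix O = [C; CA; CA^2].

3

CA = [[1, 1, -3], [5, -2, 1]]
CA^2 = [[-3, 1, 7], [10, 3, -4]]
Observability matrix O = [C; CA; CA^2] = [[0, -1, 1], [2, 1, 0], [1, 1, -3], [5, -2, 1], [-3, 1, 7], [10, 3, -4]]
Take the 3×3 submatrix of O formed by rows 1, 2, 3: [[0, -1, 1], [2, 1, 0], [1, 1, -3]]. Its determinant is 0·(1·(-3) - 0·1) - (-1)·(2·(-3) - 0·1) + 1·(2·1 - 1·1) = 0·(-3) - (-1)·(-6) + 1·1 = -5 ≠ 0.
So rank(O) ≥ 3; since O has 3 columns, rank(O) = 3.
rank(O) = 3 = n, so the pair (A, C) is completely observable.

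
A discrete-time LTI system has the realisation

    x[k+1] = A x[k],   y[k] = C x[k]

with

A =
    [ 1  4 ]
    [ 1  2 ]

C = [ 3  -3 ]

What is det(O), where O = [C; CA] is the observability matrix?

CA = [[0, 6]]
Observability matrix O = [C; CA] = [[3, -3], [0, 6]]
det(O) = 3·6 - (-3)·0 = 18 - 0 = 18
Since det(O) ≠ 0, rank(O) = 2 and the system is completely observable.

18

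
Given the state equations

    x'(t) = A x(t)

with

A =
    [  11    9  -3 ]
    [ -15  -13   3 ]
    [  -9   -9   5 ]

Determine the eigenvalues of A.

det(sI - A) = s^3 - (tr A)s^2 + (M11 + M22 + M33)s - det A, where Mii is the 2×2 principal minor of A obtained by deleting row i and column i.
tr A = 11 + (-13) + 5 = 3; M11 = (-13)·5 - 3·(-9) = -65 - (-27) = -38; M22 = 11·5 - (-3)·(-9) = 55 - 27 = 28; M33 = 11·(-13) - 9·(-15) = -143 - (-135) = -8; sum of minors = -18.
det A = 11·((-13)·5 - 3·(-9)) - 9·((-15)·5 - 3·(-9)) + (-3)·((-15)·(-9) - (-13)·(-9)) = 11·(-38) - 9·(-48) + (-3)·18 = -40.
So p(s) = det(sI - A) = s^3 - 3s^2 - 18s + 40.
Rational-root test: any integer root divides 40. Testing small divisors, s = 2 works: p(2) = 8 + (-12) + (-36) + 40 = 0, so (s - 2) is a factor.
Dividing, p(s) = (s - 2)(s^2 - s - 20).
Factor s^2 - s - 20: two numbers with sum 1 and product -20 are 5 and -4, so s^2 - s - 20 = (s - 5)(s + 4).
Hence p(s) = (s - 5) (s - 2) (s + 4), with roots -4, 2, 5.
At least one eigenvalue has non-negative real part, so the system is not asymptotically stable.

-4, 2, 5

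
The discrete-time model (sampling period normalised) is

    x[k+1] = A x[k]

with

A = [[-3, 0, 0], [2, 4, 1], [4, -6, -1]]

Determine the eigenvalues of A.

-3, 1, 2

det(zI - A) = z^3 - (tr A)z^2 + (M11 + M22 + M33)z - det A, where Mii is the 2×2 principal minor of A obtained by deleting row i and column i.
tr A = (-3) + 4 + (-1) = 0; M11 = 4·(-1) - 1·(-6) = -4 - (-6) = 2; M22 = (-3)·(-1) - 0·4 = 3 - 0 = 3; M33 = (-3)·4 - 0·2 = -12 - 0 = -12; sum of minors = -7.
det A = (-3)·(4·(-1) - 1·(-6)) - 0·(2·(-1) - 1·4) + 0·(2·(-6) - 4·4) = (-3)·2 - 0·(-6) + 0·(-28) = -6.
So p(z) = det(zI - A) = z^3 - 7z + 6.
Rational-root test: any integer root divides 6. Testing small divisors, z = 1 works: p(1) = 1 + 0 + (-7) + 6 = 0, so (z - 1) is a factor.
Dividing, p(z) = (z - 1)(z^2 + z - 6).
Factor z^2 + z - 6: two numbers with sum -1 and product -6 are 2 and -3, so z^2 + z - 6 = (z - 2)(z + 3).
Hence p(z) = (z - 2) (z - 1) (z + 3), with roots -3, 1, 2.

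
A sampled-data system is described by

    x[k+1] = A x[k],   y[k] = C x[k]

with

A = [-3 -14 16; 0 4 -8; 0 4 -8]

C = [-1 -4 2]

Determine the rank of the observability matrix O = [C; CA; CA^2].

2

CA = [[3, 6, 0]]
CA^2 = [[-9, -18, 0]]
Observability matrix O = [C; CA; CA^2] = [[-1, -4, 2], [3, 6, 0], [-9, -18, 0]]
The columns c1, c2, c3 of O are linearly dependent: -2·c1 + c2 + c3 = 0 (check each entry), so rank(O) ≤ 2.
The 2×2 minor from rows 1, 2, columns 1, 2 is (-1)·6 - (-4)·3 = -6 - (-12) = 6 ≠ 0, so rank(O) = 2.
rank(O) = 2 < n = 3, so the pair (A, C) is not completely observable.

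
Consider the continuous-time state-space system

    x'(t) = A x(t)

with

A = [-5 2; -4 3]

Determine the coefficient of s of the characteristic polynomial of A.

2

For a 2×2 matrix, det(sI - A) = s^2 - (tr A)s + det A.
tr A = -2, det A = -7.
So p(s) = s^2 + 2s - 7.
The coefficient of s is 2.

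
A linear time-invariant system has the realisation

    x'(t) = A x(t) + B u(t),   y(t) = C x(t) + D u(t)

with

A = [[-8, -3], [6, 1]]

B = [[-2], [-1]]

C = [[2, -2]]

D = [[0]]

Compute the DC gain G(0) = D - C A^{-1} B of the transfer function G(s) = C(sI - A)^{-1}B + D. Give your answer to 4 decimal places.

G(0) = C(-A)^{-1}B + D = -C A^{-1} B + D.
det A = 10, so A^{-1} = (1/10)·adj(A) = [[1/10, 3/10], [-3/5, -4/5]]
A^{-1} B = [-1/2, 2]^T
C A^{-1} B = -5
G(0) = D - C A^{-1} B = 0 - (-5) = 5

5.0000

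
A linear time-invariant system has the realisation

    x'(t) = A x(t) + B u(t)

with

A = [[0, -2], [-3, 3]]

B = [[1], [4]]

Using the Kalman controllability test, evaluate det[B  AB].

AB = [[-8], [9]]
Controllability matrix C = [B  AB] = [[1, -8], [4, 9]]
det(C) = 1·9 - (-8)·4 = 9 - (-32) = 41
Since det(C) ≠ 0, rank(C) = 2 and the system is completely controllable.

41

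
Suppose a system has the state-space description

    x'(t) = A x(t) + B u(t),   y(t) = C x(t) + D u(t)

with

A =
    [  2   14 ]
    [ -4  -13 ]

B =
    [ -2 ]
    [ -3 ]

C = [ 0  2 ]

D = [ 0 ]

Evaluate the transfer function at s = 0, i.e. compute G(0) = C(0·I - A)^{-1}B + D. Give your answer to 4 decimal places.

0.9333

G(0) = C(-A)^{-1}B + D = -C A^{-1} B + D.
det A = 30, so A^{-1} = (1/30)·adj(A) = [[-13/30, -7/15], [2/15, 1/15]]
A^{-1} B = [34/15, -7/15]^T
C A^{-1} B = -14/15
G(0) = D - C A^{-1} B = 0 - (-14/15) = 14/15 ≈ 0.9333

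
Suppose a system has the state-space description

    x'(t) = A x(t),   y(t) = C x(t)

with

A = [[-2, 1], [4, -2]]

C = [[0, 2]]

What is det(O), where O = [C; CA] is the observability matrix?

CA = [[8, -4]]
Observability matrix O = [C; CA] = [[0, 2], [8, -4]]
det(O) = 0·(-4) - 2·8 = 0 - 16 = -16
Since det(O) ≠ 0, rank(O) = 2 and the system is completely observable.

-16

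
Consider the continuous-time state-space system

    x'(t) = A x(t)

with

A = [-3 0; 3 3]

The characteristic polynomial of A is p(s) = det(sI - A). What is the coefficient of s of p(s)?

0

For a 2×2 matrix, det(sI - A) = s^2 - (tr A)s + det A.
tr A = 0, det A = -9.
So p(s) = s^2 - 9.
The coefficient of s is 0.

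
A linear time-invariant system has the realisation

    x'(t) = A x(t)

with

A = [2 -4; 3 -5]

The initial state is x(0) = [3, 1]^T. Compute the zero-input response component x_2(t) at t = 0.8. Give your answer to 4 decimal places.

1.6865

det(sI - A) = s^2 - (tr A)s + det A, with tr A = 2 + (-5) = -3 and det A = 2·(-5) - (-4)·3 = -10 - (-12) = 2.
So p(s) = det(sI - A) = s^2 + 3s + 2.
Factor s^2 + 3s + 2: two numbers with sum -3 and product 2 are -1 and -2, so s^2 + 3s + 2 = (s + 1)(s + 2).
Hence p(s) = (s + 1) (s + 2), with roots -2, -1.
The eigenvalues -2, -1 are distinct and real, so A is diagonalisable and x(t) = e^{At} x(0) = V diag(e^{λ_i t}) V^{-1} x(0), where the columns of V are the eigenvectors.
λ = -2: A - (-2)I = [[4, -4], [3, -3]]. Row 1 gives 4·v1 + (-4)·v2 = 0, so take v_1 = [1, 1]^T.
λ = -1: A - (-1)I = [[3, -4], [3, -4]]. Row 1 gives 3·v1 + (-4)·v2 = 0, so take v_2 = [-4, -3]^T.
V = [v_1 v_2] = [[1, -4], [1, -3]] has det V = 1, so V^{-1} = adj(V)/det V = [[-3, 4], [-1, 1]].
Modal coordinates z(0) = V^{-1} x(0): (-3)·3 + 4·1 = -5; (-1)·3 + 1·1 = -2; so z(0) = [-5, -2]^T.
x_2(t) = Σ_i (v_i)_2 · z_i(0) · e^{λ_i t} (row 2 of V times the modal terms).
x_2(0.8) = 1·(-5)·e^{-2·0.8} + (-3)·(-2)·e^{-1·0.8} = (-5)·0.201897 + 6·0.449329 = 1.6865.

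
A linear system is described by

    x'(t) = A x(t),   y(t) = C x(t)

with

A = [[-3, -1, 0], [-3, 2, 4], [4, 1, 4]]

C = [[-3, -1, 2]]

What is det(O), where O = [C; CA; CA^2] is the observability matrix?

318

CA = [[20, 3, 4]]
CA^2 = [[-53, -10, 28]]
Observability matrix O = [C; CA; CA^2] = [[-3, -1, 2], [20, 3, 4], [-53, -10, 28]]
Expanding along the first row, det(O) = (-3)·(3·28 - 4·(-10)) - (-1)·(20·28 - 4·(-53)) + 2·(20·(-10) - 3·(-53)) = (-3)·124 - (-1)·772 + 2·(-41) = 318
Since det(O) ≠ 0, rank(O) = 3 and the system is completely observable.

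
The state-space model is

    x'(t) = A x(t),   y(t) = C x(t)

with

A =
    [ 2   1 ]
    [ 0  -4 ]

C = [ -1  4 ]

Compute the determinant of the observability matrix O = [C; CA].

CA = [[-2, -17]]
Observability matrix O = [C; CA] = [[-1, 4], [-2, -17]]
det(O) = (-1)·(-17) - 4·(-2) = 17 - (-8) = 25
Since det(O) ≠ 0, rank(O) = 2 and the system is completely observable.

25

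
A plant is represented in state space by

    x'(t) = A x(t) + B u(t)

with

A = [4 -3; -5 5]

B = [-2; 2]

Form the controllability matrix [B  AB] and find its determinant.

AB = [[-14], [20]]
Controllability matrix C = [B  AB] = [[-2, -14], [2, 20]]
det(C) = (-2)·20 - (-14)·2 = -40 - (-28) = -12
Since det(C) ≠ 0, rank(C) = 2 and the system is completely controllable.

-12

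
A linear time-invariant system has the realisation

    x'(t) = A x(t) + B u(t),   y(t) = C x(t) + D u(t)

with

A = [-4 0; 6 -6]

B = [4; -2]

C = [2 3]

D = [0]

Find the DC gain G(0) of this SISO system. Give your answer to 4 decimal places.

G(0) = C(-A)^{-1}B + D = -C A^{-1} B + D.
det A = 24, so A^{-1} = (1/24)·adj(A) = [[-1/4, 0], [-1/4, -1/6]]
A^{-1} B = [-1, -2/3]^T
C A^{-1} B = -4
G(0) = D - C A^{-1} B = 0 - (-4) = 4

4.0000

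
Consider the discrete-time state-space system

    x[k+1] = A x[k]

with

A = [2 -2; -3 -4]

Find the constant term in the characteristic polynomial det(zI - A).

-14

For a 2×2 matrix, det(zI - A) = z^2 - (tr A)z + det A.
tr A = -2, det A = -14.
So p(z) = z^2 + 2z - 14.
The constant term is -14.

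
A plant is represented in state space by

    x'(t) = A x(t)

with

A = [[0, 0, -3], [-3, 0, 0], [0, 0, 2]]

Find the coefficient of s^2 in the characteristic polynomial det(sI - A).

Expand det(sI - A) for the 3×3 matrix.
p(s) = s^3 - 2s^2.
(Check: constant term = det(-A) = (-1)^3 det A = 0; coefficient of s^2 = -tr A = -2.)
The coefficient of s^2 is -2.

-2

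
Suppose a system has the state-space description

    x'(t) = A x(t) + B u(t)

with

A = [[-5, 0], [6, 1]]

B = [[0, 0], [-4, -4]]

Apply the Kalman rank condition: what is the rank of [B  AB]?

AB = [[0, 0], [-4, -4]]
Controllability matrix C = [B  AB] = [[0, 0, 0, 0], [-4, -4, -4, -4]]
Every column of C is a scalar multiple of column 1 = [0, -4] (multipliers 1, 1, 1, 1), so the columns span a one-dimensional space.
C ≠ 0, hence rank(C) = 1.
rank(C) = 1 < n = 2, so the pair (A, B) is not completely controllable.

1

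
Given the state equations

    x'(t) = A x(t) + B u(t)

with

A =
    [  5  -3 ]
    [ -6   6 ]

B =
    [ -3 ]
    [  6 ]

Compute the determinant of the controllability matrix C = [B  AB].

AB = [[-33], [54]]
Controllability matrix C = [B  AB] = [[-3, -33], [6, 54]]
det(C) = (-3)·54 - (-33)·6 = -162 - (-198) = 36
Since det(C) ≠ 0, rank(C) = 2 and the system is completely controllable.

36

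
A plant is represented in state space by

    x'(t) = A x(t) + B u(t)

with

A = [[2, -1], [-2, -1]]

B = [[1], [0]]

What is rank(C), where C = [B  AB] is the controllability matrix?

AB = [[2], [-2]]
Controllability matrix C = [B  AB] = [[1, 2], [0, -2]]
det(C) = 1·(-2) - 2·0 = -2 - 0 = -2 ≠ 0, so rank(C) = 2.
rank(C) = 2 = n, so the pair (A, B) is completely controllable.

2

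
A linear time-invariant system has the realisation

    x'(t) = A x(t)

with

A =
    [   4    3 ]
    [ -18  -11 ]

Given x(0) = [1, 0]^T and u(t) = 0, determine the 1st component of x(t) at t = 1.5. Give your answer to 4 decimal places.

det(sI - A) = s^2 - (tr A)s + det A, with tr A = 4 + (-11) = -7 and det A = 4·(-11) - 3·(-18) = -44 - (-54) = 10.
So p(s) = det(sI - A) = s^2 + 7s + 10.
Factor s^2 + 7s + 10: two numbers with sum -7 and product 10 are -2 and -5, so s^2 + 7s + 10 = (s + 2)(s + 5).
Hence p(s) = (s + 2) (s + 5), with roots -5, -2.
The eigenvalues -5, -2 are distinct and real, so A is diagonalisable and x(t) = e^{At} x(0) = V diag(e^{λ_i t}) V^{-1} x(0), where the columns of V are the eigenvectors.
λ = -5: A - (-5)I = [[9, 3], [-18, -6]]. Row 1 gives 9·v1 + 3·v2 = 0, so take v_1 = [-1, 3]^T.
λ = -2: A - (-2)I = [[6, 3], [-18, -9]]. Row 1 gives 6·v1 + 3·v2 = 0, so take v_2 = [-1, 2]^T.
V = [v_1 v_2] = [[-1, -1], [3, 2]] has det V = 1, so V^{-1} = adj(V)/det V = [[2, 1], [-3, -1]].
Modal coordinates z(0) = V^{-1} x(0): 2·1 + 1·0 = 2; (-3)·1 + (-1)·0 = -3; so z(0) = [2, -3]^T.
x_1(t) = Σ_i (v_i)_1 · z_i(0) · e^{λ_i t} (row 1 of V times the modal terms).
x_1(1.5) = (-1)·2·e^{-5·1.5} + (-1)·(-3)·e^{-2·1.5} = (-2)·0.000553 + 3·0.049787 = 0.1483.

0.1483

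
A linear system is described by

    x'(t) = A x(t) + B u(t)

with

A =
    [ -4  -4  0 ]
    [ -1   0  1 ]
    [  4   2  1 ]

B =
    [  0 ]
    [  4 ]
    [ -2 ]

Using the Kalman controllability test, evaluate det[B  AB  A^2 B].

-1824

AB = [[-16], [-2], [6]]
A^2B = [[72], [22], [-62]]
Controllability matrix C = [B  AB  A^2B] = [[0, -16, 72], [4, -2, 22], [-2, 6, -62]]
Expanding along the first row, det(C) = 0·((-2)·(-62) - 22·6) - (-16)·(4·(-62) - 22·(-2)) + 72·(4·6 - (-2)·(-2)) = 0·(-8) - (-16)·(-204) + 72·20 = -1824
Since det(C) ≠ 0, rank(C) = 3 and the system is completely controllable.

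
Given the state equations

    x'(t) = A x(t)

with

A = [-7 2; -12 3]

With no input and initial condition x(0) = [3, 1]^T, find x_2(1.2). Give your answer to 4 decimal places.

-4.0807

det(sI - A) = s^2 - (tr A)s + det A, with tr A = (-7) + 3 = -4 and det A = (-7)·3 - 2·(-12) = -21 - (-24) = 3.
So p(s) = det(sI - A) = s^2 + 4s + 3.
Factor s^2 + 4s + 3: two numbers with sum -4 and product 3 are -1 and -3, so s^2 + 4s + 3 = (s + 1)(s + 3).
Hence p(s) = (s + 1) (s + 3), with roots -3, -1.
The eigenvalues -3, -1 are distinct and real, so A is diagonalisable and x(t) = e^{At} x(0) = V diag(e^{λ_i t}) V^{-1} x(0), where the columns of V are the eigenvectors.
λ = -3: A - (-3)I = [[-4, 2], [-12, 6]]. Row 1 gives (-4)·v1 + 2·v2 = 0, so take v_1 = [-1, -2]^T.
λ = -1: A - (-1)I = [[-6, 2], [-12, 4]]. Row 1 gives (-6)·v1 + 2·v2 = 0, so take v_2 = [1, 3]^T.
V = [v_1 v_2] = [[-1, 1], [-2, 3]] has det V = -1, so V^{-1} = adj(V)/det V = [[-3, 1], [-2, 1]].
Modal coordinates z(0) = V^{-1} x(0): (-3)·3 + 1·1 = -8; (-2)·3 + 1·1 = -5; so z(0) = [-8, -5]^T.
x_2(t) = Σ_i (v_i)_2 · z_i(0) · e^{λ_i t} (row 2 of V times the modal terms).
x_2(1.2) = (-2)·(-8)·e^{-3·1.2} + 3·(-5)·e^{-1·1.2} = 16·0.027324 + (-15)·0.301194 = -4.0807.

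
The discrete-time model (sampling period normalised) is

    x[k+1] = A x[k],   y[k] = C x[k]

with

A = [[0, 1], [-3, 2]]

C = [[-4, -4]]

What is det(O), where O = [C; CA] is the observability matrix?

CA = [[12, -12]]
Observability matrix O = [C; CA] = [[-4, -4], [12, -12]]
det(O) = (-4)·(-12) - (-4)·12 = 48 - (-48) = 96
Since det(O) ≠ 0, rank(O) = 2 and the system is completely observable.

96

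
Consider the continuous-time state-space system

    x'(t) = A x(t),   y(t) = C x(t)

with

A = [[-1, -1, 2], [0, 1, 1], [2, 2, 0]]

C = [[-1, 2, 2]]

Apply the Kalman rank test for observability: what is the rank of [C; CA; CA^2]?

3

CA = [[5, 7, 0]]
CA^2 = [[-5, 2, 17]]
Observability matrix O = [C; CA; CA^2] = [[-1, 2, 2], [5, 7, 0], [-5, 2, 17]]
det(O) = (-1)·(7·17 - 0·2) - 2·(5·17 - 0·(-5)) + 2·(5·2 - 7·(-5)) = (-1)·119 - 2·85 + 2·45 = -199 ≠ 0, so rank(O) = 3.
rank(O) = 3 = n, so the pair (A, C) is completely observable.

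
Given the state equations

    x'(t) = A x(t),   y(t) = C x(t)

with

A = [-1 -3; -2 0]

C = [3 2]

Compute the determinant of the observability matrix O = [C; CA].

-13

CA = [[-7, -9]]
Observability matrix O = [C; CA] = [[3, 2], [-7, -9]]
det(O) = 3·(-9) - 2·(-7) = -27 - (-14) = -13
Since det(O) ≠ 0, rank(O) = 2 and the system is completely observable.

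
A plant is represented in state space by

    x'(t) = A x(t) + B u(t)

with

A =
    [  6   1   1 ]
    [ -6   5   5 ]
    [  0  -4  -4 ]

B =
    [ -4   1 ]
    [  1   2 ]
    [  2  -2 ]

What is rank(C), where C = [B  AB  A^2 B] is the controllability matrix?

AB = [[-21, 6], [39, -6], [-12, 0]]
A^2B = [[-99, 30], [261, -66], [-108, 24]]
Controllability matrix C = [B  AB  A^2B] = [[-4, 1, -21, 6, -99, 30], [1, 2, 39, -6, 261, -66], [2, -2, -12, 0, -108, 24]]
The rows r1, r2, r3 of C are linearly dependent: 2·r1 + 2·r2 + 3·r3 = 0 (check each entry), so rank(C) ≤ 2.
The 2×2 minor from rows 1, 2, columns 1, 2 is (-4)·2 - 1·1 = -8 - 1 = -9 ≠ 0, so rank(C) = 2.
rank(C) = 2 < n = 3, so the pair (A, B) is not completely controllable.

2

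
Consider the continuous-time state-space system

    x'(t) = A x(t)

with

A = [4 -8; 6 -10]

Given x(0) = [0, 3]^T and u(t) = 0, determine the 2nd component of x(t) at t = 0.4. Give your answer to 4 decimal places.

-1.6212

det(sI - A) = s^2 - (tr A)s + det A, with tr A = 4 + (-10) = -6 and det A = 4·(-10) - (-8)·6 = -40 - (-48) = 8.
So p(s) = det(sI - A) = s^2 + 6s + 8.
Factor s^2 + 6s + 8: two numbers with sum -6 and product 8 are -2 and -4, so s^2 + 6s + 8 = (s + 2)(s + 4).
Hence p(s) = (s + 2) (s + 4), with roots -4, -2.
The eigenvalues -4, -2 are distinct and real, so A is diagonalisable and x(t) = e^{At} x(0) = V diag(e^{λ_i t}) V^{-1} x(0), where the columns of V are the eigenvectors.
λ = -4: A - (-4)I = [[8, -8], [6, -6]]. Row 1 gives 8·v1 + (-8)·v2 = 0, so take v_1 = [-1, -1]^T.
λ = -2: A - (-2)I = [[6, -8], [6, -8]]. Row 1 gives 6·v1 + (-8)·v2 = 0, so take v_2 = [4, 3]^T.
V = [v_1 v_2] = [[-1, 4], [-1, 3]] has det V = 1, so V^{-1} = adj(V)/det V = [[3, -4], [1, -1]].
Modal coordinates z(0) = V^{-1} x(0): 3·0 + (-4)·3 = -12; 1·0 + (-1)·3 = -3; so z(0) = [-12, -3]^T.
x_2(t) = Σ_i (v_i)_2 · z_i(0) · e^{λ_i t} (row 2 of V times the modal terms).
x_2(0.4) = (-1)·(-12)·e^{-4·0.4} + 3·(-3)·e^{-2·0.4} = 12·0.201897 + (-9)·0.449329 = -1.6212.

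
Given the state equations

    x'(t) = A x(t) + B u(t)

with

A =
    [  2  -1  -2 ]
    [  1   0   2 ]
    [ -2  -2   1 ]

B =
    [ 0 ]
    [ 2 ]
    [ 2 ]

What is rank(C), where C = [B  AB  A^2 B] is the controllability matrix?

3

AB = [[-6], [4], [-2]]
A^2B = [[-12], [-10], [2]]
Controllability matrix C = [B  AB  A^2B] = [[0, -6, -12], [2, 4, -10], [2, -2, 2]]
det(C) = 0·(4·2 - (-10)·(-2)) - (-6)·(2·2 - (-10)·2) + (-12)·(2·(-2) - 4·2) = 0·(-12) - (-6)·24 + (-12)·(-12) = 288 ≠ 0, so rank(C) = 3.
rank(C) = 3 = n, so the pair (A, B) is completely controllable.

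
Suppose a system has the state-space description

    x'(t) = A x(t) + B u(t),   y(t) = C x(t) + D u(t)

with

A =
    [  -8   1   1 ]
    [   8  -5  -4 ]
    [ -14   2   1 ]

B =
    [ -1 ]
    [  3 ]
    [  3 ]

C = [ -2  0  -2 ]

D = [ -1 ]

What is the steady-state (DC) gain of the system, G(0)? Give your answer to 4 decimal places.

-11.6000

G(0) = C(-A)^{-1}B + D = -C A^{-1} B + D.
det A = -30, so A^{-1} = (1/-30)·adj(A) = [[-1/10, -1/30, -1/30], [-8/5, -1/5, 4/5], [9/5, -1/15, -16/15]]
A^{-1} B = [-1/10, 17/5, -26/5]^T
C A^{-1} B = 53/5
G(0) = D - C A^{-1} B = -1 - (53/5) = -58/5 ≈ -11.6000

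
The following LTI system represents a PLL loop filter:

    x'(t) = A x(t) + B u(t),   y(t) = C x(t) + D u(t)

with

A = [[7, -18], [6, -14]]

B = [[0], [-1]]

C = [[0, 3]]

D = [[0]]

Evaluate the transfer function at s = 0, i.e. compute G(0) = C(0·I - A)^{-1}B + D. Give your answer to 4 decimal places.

2.1000

G(0) = C(-A)^{-1}B + D = -C A^{-1} B + D.
det A = 10, so A^{-1} = (1/10)·adj(A) = [[-7/5, 9/5], [-3/5, 7/10]]
A^{-1} B = [-9/5, -7/10]^T
C A^{-1} B = -21/10
G(0) = D - C A^{-1} B = 0 - (-21/10) = 21/10 ≈ 2.1000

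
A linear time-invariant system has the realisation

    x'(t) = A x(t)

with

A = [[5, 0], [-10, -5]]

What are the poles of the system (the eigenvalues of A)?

det(sI - A) = s^2 - (tr A)s + det A, with tr A = 5 + (-5) = 0 and det A = 5·(-5) - 0·(-10) = -25 - 0 = -25.
So p(s) = det(sI - A) = s^2 - 25.
Factor s^2 - 25: two numbers with sum 0 and product -25 are 5 and -5, so s^2 - 25 = (s - 5)(s + 5).
Hence p(s) = (s - 5) (s + 5), with roots -5, 5.
At least one eigenvalue has non-negative real part, so the system is not asymptotically stable.

-5, 5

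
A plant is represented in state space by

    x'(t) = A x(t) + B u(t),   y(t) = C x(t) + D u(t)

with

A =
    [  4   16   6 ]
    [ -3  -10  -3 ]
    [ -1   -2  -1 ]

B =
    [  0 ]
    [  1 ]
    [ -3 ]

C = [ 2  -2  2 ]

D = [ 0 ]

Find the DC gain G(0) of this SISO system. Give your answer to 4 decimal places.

G(0) = C(-A)^{-1}B + D = -C A^{-1} B + D.
det A = -8, so A^{-1} = (1/-8)·adj(A) = [[-1/2, -1/2, -3/2], [0, -1/4, 3/4], [1/2, 1, -1]]
A^{-1} B = [4, -5/2, 4]^T
C A^{-1} B = 21
G(0) = D - C A^{-1} B = 0 - (21) = -21

-21.0000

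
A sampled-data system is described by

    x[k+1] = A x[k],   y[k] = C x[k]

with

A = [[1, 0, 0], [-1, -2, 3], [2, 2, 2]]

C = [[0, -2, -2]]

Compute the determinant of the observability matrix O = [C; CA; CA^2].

CA = [[-2, 0, -10]]
CA^2 = [[-22, -20, -20]]
Observability matrix O = [C; CA; CA^2] = [[0, -2, -2], [-2, 0, -10], [-22, -20, -20]]
Expanding along the first row, det(O) = 0·(0·(-20) - (-10)·(-20)) - (-2)·((-2)·(-20) - (-10)·(-22)) + (-2)·((-2)·(-20) - 0·(-22)) = 0·(-200) - (-2)·(-180) + (-2)·40 = -440
Since det(O) ≠ 0, rank(O) = 3 and the system is completely observable.

-440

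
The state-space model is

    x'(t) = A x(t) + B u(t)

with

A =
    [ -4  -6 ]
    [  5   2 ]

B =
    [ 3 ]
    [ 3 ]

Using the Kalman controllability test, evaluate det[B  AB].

AB = [[-30], [21]]
Controllability matrix C = [B  AB] = [[3, -30], [3, 21]]
det(C) = 3·21 - (-30)·3 = 63 - (-90) = 153
Since det(C) ≠ 0, rank(C) = 2 and the system is completely controllable.

153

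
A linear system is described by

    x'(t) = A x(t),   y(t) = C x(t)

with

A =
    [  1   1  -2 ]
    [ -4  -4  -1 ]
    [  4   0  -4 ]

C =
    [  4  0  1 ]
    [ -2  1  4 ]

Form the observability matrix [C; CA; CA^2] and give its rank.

3

CA = [[8, 4, -12], [10, -6, -13]]
CA^2 = [[-56, -8, 28], [-18, 34, 38]]
Observability matrix O = [C; CA; CA^2] = [[4, 0, 1], [-2, 1, 4], [8, 4, -12], [10, -6, -13], [-56, -8, 28], [-18, 34, 38]]
Take the 3×3 submatrix of O formed by rows 1, 2, 3: [[4, 0, 1], [-2, 1, 4], [8, 4, -12]]. Its determinant is 4·(1·(-12) - 4·4) - 0·((-2)·(-12) - 4·8) + 1·((-2)·4 - 1·8) = 4·(-28) - 0·(-8) + 1·(-16) = -128 ≠ 0.
So rank(O) ≥ 3; since O has 3 columns, rank(O) = 3.
rank(O) = 3 = n, so the pair (A, C) is completely observable.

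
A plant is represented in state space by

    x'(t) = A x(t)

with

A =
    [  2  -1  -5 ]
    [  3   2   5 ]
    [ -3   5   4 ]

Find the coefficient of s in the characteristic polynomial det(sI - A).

Expand det(sI - A) for the 3×3 matrix.
p(s) = s^3 - 8s^2 - 17s + 112.
(Check: constant term = det(-A) = (-1)^3 det A = 112; coefficient of s^2 = -tr A = -8.)
The coefficient of s is -17.

-17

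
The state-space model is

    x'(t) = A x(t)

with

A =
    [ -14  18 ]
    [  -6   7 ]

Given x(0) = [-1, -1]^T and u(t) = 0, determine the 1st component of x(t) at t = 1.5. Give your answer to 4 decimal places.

det(sI - A) = s^2 - (tr A)s + det A, with tr A = (-14) + 7 = -7 and det A = (-14)·7 - 18·(-6) = -98 - (-108) = 10.
So p(s) = det(sI - A) = s^2 + 7s + 10.
Factor s^2 + 7s + 10: two numbers with sum -7 and product 10 are -2 and -5, so s^2 + 7s + 10 = (s + 2)(s + 5).
Hence p(s) = (s + 2) (s + 5), with roots -5, -2.
The eigenvalues -5, -2 are distinct and real, so A is diagonalisable and x(t) = e^{At} x(0) = V diag(e^{λ_i t}) V^{-1} x(0), where the columns of V are the eigenvectors.
λ = -5: A - (-5)I = [[-9, 18], [-6, 12]]. Row 1 gives (-9)·v1 + 18·v2 = 0, so take v_1 = [2, 1]^T.
λ = -2: A - (-2)I = [[-12, 18], [-6, 9]]. Row 1 gives (-12)·v1 + 18·v2 = 0, so take v_2 = [3, 2]^T.
V = [v_1 v_2] = [[2, 3], [1, 2]] has det V = 1, so V^{-1} = adj(V)/det V = [[2, -3], [-1, 2]].
Modal coordinates z(0) = V^{-1} x(0): 2·(-1) + (-3)·(-1) = 1; (-1)·(-1) + 2·(-1) = -1; so z(0) = [1, -1]^T.
x_1(t) = Σ_i (v_i)_1 · z_i(0) · e^{λ_i t} (row 1 of V times the modal terms).
x_1(1.5) = 2·1·e^{-5·1.5} + 3·(-1)·e^{-2·1.5} = 2·0.000553 + (-3)·0.049787 = -0.1483.

-0.1483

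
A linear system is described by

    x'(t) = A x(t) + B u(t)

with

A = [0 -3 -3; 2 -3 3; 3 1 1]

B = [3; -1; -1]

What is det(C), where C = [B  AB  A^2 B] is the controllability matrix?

AB = [[6], [6], [7]]
A^2B = [[-39], [15], [31]]
Controllability matrix C = [B  AB  A^2B] = [[3, 6, -39], [-1, 6, 15], [-1, 7, 31]]
Expanding along the first row, det(C) = 3·(6·31 - 15·7) - 6·((-1)·31 - 15·(-1)) + (-39)·((-1)·7 - 6·(-1)) = 3·81 - 6·(-16) + (-39)·(-1) = 378
Since det(C) ≠ 0, rank(C) = 3 and the system is completely controllable.

378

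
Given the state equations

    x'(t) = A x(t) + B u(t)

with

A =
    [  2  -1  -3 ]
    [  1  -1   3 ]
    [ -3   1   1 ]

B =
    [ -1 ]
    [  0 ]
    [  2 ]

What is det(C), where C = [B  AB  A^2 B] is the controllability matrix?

168

AB = [[-8], [5], [5]]
A^2B = [[-36], [2], [34]]
Controllability matrix C = [B  AB  A^2B] = [[-1, -8, -36], [0, 5, 2], [2, 5, 34]]
Expanding along the first row, det(C) = (-1)·(5·34 - 2·5) - (-8)·(0·34 - 2·2) + (-36)·(0·5 - 5·2) = (-1)·160 - (-8)·(-4) + (-36)·(-10) = 168
Since det(C) ≠ 0, rank(C) = 3 and the system is completely controllable.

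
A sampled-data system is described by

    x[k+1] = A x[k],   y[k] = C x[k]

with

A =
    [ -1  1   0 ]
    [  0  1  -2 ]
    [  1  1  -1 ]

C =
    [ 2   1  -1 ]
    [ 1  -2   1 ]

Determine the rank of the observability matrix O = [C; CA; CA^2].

3

CA = [[-3, 2, -1], [0, 0, 3]]
CA^2 = [[2, -2, -3], [3, 3, -3]]
Observability matrix O = [C; CA; CA^2] = [[2, 1, -1], [1, -2, 1], [-3, 2, -1], [0, 0, 3], [2, -2, -3], [3, 3, -3]]
Take the 3×3 submatrix of O formed by rows 1, 2, 3: [[2, 1, -1], [1, -2, 1], [-3, 2, -1]]. Its determinant is 2·((-2)·(-1) - 1·2) - 1·(1·(-1) - 1·(-3)) + (-1)·(1·2 - (-2)·(-3)) = 2·0 - 1·2 + (-1)·(-4) = 2 ≠ 0.
So rank(O) ≥ 3; since O has 3 columns, rank(O) = 3.
rank(O) = 3 = n, so the pair (A, C) is completely observable.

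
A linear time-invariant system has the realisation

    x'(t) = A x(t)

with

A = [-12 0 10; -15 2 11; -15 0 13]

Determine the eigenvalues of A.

-2, 2, 3

det(sI - A) = s^3 - (tr A)s^2 + (M11 + M22 + M33)s - det A, where Mii is the 2×2 principal minor of A obtained by deleting row i and column i.
tr A = (-12) + 2 + 13 = 3; M11 = 2·13 - 11·0 = 26 - 0 = 26; M22 = (-12)·13 - 10·(-15) = -156 - (-150) = -6; M33 = (-12)·2 - 0·(-15) = -24 - 0 = -24; sum of minors = -4.
det A = (-12)·(2·13 - 11·0) - 0·((-15)·13 - 11·(-15)) + 10·((-15)·0 - 2·(-15)) = (-12)·26 - 0·(-30) + 10·30 = -12.
So p(s) = det(sI - A) = s^3 - 3s^2 - 4s + 12.
Rational-root test: any integer root divides 12. Testing small divisors, s = -2 works: p(-2) = -8 + (-12) + 8 + 12 = 0, so (s + 2) is a factor.
Dividing, p(s) = (s + 2)(s^2 - 5s + 6).
Factor s^2 - 5s + 6: two numbers with sum 5 and product 6 are 3 and 2, so s^2 - 5s + 6 = (s - 3)(s - 2).
Hence p(s) = (s - 3) (s - 2) (s + 2), with roots -2, 2, 3.
At least one eigenvalue has non-negative real part, so the system is not asymptotically stable.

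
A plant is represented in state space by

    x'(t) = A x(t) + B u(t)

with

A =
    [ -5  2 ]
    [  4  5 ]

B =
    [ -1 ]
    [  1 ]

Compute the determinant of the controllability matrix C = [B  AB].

AB = [[7], [1]]
Controllability matrix C = [B  AB] = [[-1, 7], [1, 1]]
det(C) = (-1)·1 - 7·1 = -1 - 7 = -8
Since det(C) ≠ 0, rank(C) = 2 and the system is completely controllable.

-8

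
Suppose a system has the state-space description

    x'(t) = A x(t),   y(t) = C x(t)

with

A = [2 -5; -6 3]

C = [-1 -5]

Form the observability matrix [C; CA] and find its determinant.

150

CA = [[28, -10]]
Observability matrix O = [C; CA] = [[-1, -5], [28, -10]]
det(O) = (-1)·(-10) - (-5)·28 = 10 - (-140) = 150
Since det(O) ≠ 0, rank(O) = 2 and the system is completely observable.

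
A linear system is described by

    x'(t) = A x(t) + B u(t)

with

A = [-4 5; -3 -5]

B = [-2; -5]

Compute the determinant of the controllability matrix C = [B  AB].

-147

AB = [[-17], [31]]
Controllability matrix C = [B  AB] = [[-2, -17], [-5, 31]]
det(C) = (-2)·31 - (-17)·(-5) = -62 - 85 = -147
Since det(C) ≠ 0, rank(C) = 2 and the system is completely controllable.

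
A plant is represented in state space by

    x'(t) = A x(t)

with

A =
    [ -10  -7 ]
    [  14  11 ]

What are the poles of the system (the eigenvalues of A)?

-3, 4

det(sI - A) = s^2 - (tr A)s + det A, with tr A = (-10) + 11 = 1 and det A = (-10)·11 - (-7)·14 = -110 - (-98) = -12.
So p(s) = det(sI - A) = s^2 - s - 12.
Factor s^2 - s - 12: two numbers with sum 1 and product -12 are 4 and -3, so s^2 - s - 12 = (s - 4)(s + 3).
Hence p(s) = (s - 4) (s + 3), with roots -3, 4.
At least one eigenvalue has non-negative real part, so the system is not asymptotically stable.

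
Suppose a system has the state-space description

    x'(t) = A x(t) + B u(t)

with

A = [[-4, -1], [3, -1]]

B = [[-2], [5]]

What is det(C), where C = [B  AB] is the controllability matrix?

AB = [[3], [-11]]
Controllability matrix C = [B  AB] = [[-2, 3], [5, -11]]
det(C) = (-2)·(-11) - 3·5 = 22 - 15 = 7
Since det(C) ≠ 0, rank(C) = 2 and the system is completely controllable.

7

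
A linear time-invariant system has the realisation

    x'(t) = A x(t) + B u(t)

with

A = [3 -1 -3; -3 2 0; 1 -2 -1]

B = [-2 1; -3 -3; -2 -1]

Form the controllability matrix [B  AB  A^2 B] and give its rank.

3

AB = [[3, 9], [0, -9], [6, 8]]
A^2B = [[-9, 12], [-9, -45], [-3, 19]]
Controllability matrix C = [B  AB  A^2B] = [[-2, 1, 3, 9, -9, 12], [-3, -3, 0, -9, -9, -45], [-2, -1, 6, 8, -3, 19]]
Take the 3×3 submatrix of C formed by columns 1, 2, 3: [[-2, 1, 3], [-3, -3, 0], [-2, -1, 6]]. Its determinant is (-2)·((-3)·6 - 0·(-1)) - 1·((-3)·6 - 0·(-2)) + 3·((-3)·(-1) - (-3)·(-2)) = (-2)·(-18) - 1·(-18) + 3·(-3) = 45 ≠ 0.
So rank(C) ≥ 3; since C has 3 rows, rank(C) = 3.
rank(C) = 3 = n, so the pair (A, B) is completely controllable.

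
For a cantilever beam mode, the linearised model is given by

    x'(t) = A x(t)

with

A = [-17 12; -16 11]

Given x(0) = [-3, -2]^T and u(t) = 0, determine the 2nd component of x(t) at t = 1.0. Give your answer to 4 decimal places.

1.4311

det(sI - A) = s^2 - (tr A)s + det A, with tr A = (-17) + 11 = -6 and det A = (-17)·11 - 12·(-16) = -187 - (-192) = 5.
So p(s) = det(sI - A) = s^2 + 6s + 5.
Factor s^2 + 6s + 5: two numbers with sum -6 and product 5 are -1 and -5, so s^2 + 6s + 5 = (s + 1)(s + 5).
Hence p(s) = (s + 1) (s + 5), with roots -5, -1.
The eigenvalues -5, -1 are distinct and real, so A is diagonalisable and x(t) = e^{At} x(0) = V diag(e^{λ_i t}) V^{-1} x(0), where the columns of V are the eigenvectors.
λ = -5: A - (-5)I = [[-12, 12], [-16, 16]]. Row 1 gives (-12)·v1 + 12·v2 = 0, so take v_1 = [-1, -1]^T.
λ = -1: A - (-1)I = [[-16, 12], [-16, 12]]. Row 1 gives (-16)·v1 + 12·v2 = 0, so take v_2 = [3, 4]^T.
V = [v_1 v_2] = [[-1, 3], [-1, 4]] has det V = -1, so V^{-1} = adj(V)/det V = [[-4, 3], [-1, 1]].
Modal coordinates z(0) = V^{-1} x(0): (-4)·(-3) + 3·(-2) = 6; (-1)·(-3) + 1·(-2) = 1; so z(0) = [6, 1]^T.
x_2(t) = Σ_i (v_i)_2 · z_i(0) · e^{λ_i t} (row 2 of V times the modal terms).
x_2(1.0) = (-1)·6·e^{-5·1.0} + 4·1·e^{-1·1.0} = (-6)·0.006738 + 4·0.367879 = 1.4311.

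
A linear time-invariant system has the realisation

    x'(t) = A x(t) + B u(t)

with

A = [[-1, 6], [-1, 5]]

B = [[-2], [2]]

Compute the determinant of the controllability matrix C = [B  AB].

-52

AB = [[14], [12]]
Controllability matrix C = [B  AB] = [[-2, 14], [2, 12]]
det(C) = (-2)·12 - 14·2 = -24 - 28 = -52
Since det(C) ≠ 0, rank(C) = 2 and the system is completely controllable.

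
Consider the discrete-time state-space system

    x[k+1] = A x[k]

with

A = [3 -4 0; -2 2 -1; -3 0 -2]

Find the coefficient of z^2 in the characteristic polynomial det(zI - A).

Expand det(zI - A) for the 3×3 matrix.
p(z) = z^3 - 3z^2 - 12z + 8.
(Check: constant term = det(-A) = (-1)^3 det A = 8; coefficient of z^2 = -tr A = -3.)
The coefficient of z^2 is -3.

-3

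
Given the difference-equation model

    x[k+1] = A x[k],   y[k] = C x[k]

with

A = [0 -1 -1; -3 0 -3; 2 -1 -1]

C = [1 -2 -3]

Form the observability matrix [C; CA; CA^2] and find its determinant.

CA = [[0, 2, 8]]
CA^2 = [[10, -8, -14]]
Observability matrix O = [C; CA; CA^2] = [[1, -2, -3], [0, 2, 8], [10, -8, -14]]
Expanding along the first row, det(O) = 1·(2·(-14) - 8·(-8)) - (-2)·(0·(-14) - 8·10) + (-3)·(0·(-8) - 2·10) = 1·36 - (-2)·(-80) + (-3)·(-20) = -64
Since det(O) ≠ 0, rank(O) = 3 and the system is completely observable.

-64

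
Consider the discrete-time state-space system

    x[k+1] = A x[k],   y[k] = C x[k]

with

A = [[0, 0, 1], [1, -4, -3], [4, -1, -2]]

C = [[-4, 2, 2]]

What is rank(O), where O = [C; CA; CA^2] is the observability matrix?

CA = [[10, -10, -14]]
CA^2 = [[-66, 54, 68]]
Observability matrix O = [C; CA; CA^2] = [[-4, 2, 2], [10, -10, -14], [-66, 54, 68]]
det(O) = (-4)·((-10)·68 - (-14)·54) - 2·(10·68 - (-14)·(-66)) + 2·(10·54 - (-10)·(-66)) = (-4)·76 - 2·(-244) + 2·(-120) = -56 ≠ 0, so rank(O) = 3.
rank(O) = 3 = n, so the pair (A, C) is completely observable.

3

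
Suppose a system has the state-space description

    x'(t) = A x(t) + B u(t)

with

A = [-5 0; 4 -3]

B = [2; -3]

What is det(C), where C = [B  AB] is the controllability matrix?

4

AB = [[-10], [17]]
Controllability matrix C = [B  AB] = [[2, -10], [-3, 17]]
det(C) = 2·17 - (-10)·(-3) = 34 - 30 = 4
Since det(C) ≠ 0, rank(C) = 2 and the system is completely controllable.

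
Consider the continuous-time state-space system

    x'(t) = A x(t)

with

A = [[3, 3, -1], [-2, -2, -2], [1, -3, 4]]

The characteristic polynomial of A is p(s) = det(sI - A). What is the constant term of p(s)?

32

Expand det(sI - A) for the 3×3 matrix.
p(s) = s^3 - 5s^2 - s + 32.
(Check: constant term = det(-A) = (-1)^3 det A = 32; coefficient of s^2 = -tr A = -5.)
The constant term is 32.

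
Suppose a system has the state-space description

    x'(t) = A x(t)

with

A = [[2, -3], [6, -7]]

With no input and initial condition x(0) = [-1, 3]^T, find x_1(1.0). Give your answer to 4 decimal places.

-1.7661

det(sI - A) = s^2 - (tr A)s + det A, with tr A = 2 + (-7) = -5 and det A = 2·(-7) - (-3)·6 = -14 - (-18) = 4.
So p(s) = det(sI - A) = s^2 + 5s + 4.
Factor s^2 + 5s + 4: two numbers with sum -5 and product 4 are -1 and -4, so s^2 + 5s + 4 = (s + 1)(s + 4).
Hence p(s) = (s + 1) (s + 4), with roots -4, -1.
The eigenvalues -4, -1 are distinct and real, so A is diagonalisable and x(t) = e^{At} x(0) = V diag(e^{λ_i t}) V^{-1} x(0), where the columns of V are the eigenvectors.
λ = -4: A - (-4)I = [[6, -3], [6, -3]]. Row 1 gives 6·v1 + (-3)·v2 = 0, so take v_1 = [1, 2]^T.
λ = -1: A - (-1)I = [[3, -3], [6, -6]]. Row 1 gives 3·v1 + (-3)·v2 = 0, so take v_2 = [-1, -1]^T.
V = [v_1 v_2] = [[1, -1], [2, -1]] has det V = 1, so V^{-1} = adj(V)/det V = [[-1, 1], [-2, 1]].
Modal coordinates z(0) = V^{-1} x(0): (-1)·(-1) + 1·3 = 4; (-2)·(-1) + 1·3 = 5; so z(0) = [4, 5]^T.
x_1(t) = Σ_i (v_i)_1 · z_i(0) · e^{λ_i t} (row 1 of V times the modal terms).
x_1(1.0) = 1·4·e^{-4·1.0} + (-1)·5·e^{-1·1.0} = 4·0.018316 + (-5)·0.367879 = -1.7661.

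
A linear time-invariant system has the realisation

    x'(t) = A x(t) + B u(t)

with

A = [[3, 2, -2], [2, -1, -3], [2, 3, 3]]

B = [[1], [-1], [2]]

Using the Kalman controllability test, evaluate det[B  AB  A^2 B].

AB = [[-3], [-3], [5]]
A^2B = [[-25], [-18], [0]]
Controllability matrix C = [B  AB  A^2B] = [[1, -3, -25], [-1, -3, -18], [2, 5, 0]]
Expanding along the first row, det(C) = 1·((-3)·0 - (-18)·5) - (-3)·((-1)·0 - (-18)·2) + (-25)·((-1)·5 - (-3)·2) = 1·90 - (-3)·36 + (-25)·1 = 173
Since det(C) ≠ 0, rank(C) = 3 and the system is completely controllable.

173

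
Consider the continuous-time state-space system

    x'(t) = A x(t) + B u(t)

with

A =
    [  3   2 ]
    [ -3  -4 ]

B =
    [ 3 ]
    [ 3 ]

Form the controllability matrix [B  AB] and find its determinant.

-108

AB = [[15], [-21]]
Controllability matrix C = [B  AB] = [[3, 15], [3, -21]]
det(C) = 3·(-21) - 15·3 = -63 - 45 = -108
Since det(C) ≠ 0, rank(C) = 2 and the system is completely controllable.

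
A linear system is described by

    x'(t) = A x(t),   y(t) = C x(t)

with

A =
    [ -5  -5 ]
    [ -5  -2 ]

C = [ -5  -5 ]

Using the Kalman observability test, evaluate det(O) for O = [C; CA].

75

CA = [[50, 35]]
Observability matrix O = [C; CA] = [[-5, -5], [50, 35]]
det(O) = (-5)·35 - (-5)·50 = -175 - (-250) = 75
Since det(O) ≠ 0, rank(O) = 2 and the system is completely observable.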